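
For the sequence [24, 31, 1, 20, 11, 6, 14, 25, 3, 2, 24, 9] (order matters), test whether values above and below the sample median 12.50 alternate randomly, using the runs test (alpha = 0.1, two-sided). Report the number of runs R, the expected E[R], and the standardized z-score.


Step 1: Compute median = 12.50; label A = above, B = below.
Labels in order: AABABBAABBAB  (n_A = 6, n_B = 6)
Step 2: Count runs R = 8.
Step 3: Under H0 (random ordering), E[R] = 2*n_A*n_B/(n_A+n_B) + 1 = 2*6*6/12 + 1 = 7.0000.
        Var[R] = 2*n_A*n_B*(2*n_A*n_B - n_A - n_B) / ((n_A+n_B)^2 * (n_A+n_B-1)) = 4320/1584 = 2.7273.
        SD[R] = 1.6514.
Step 4: Continuity-corrected z = (R - 0.5 - E[R]) / SD[R] = (8 - 0.5 - 7.0000) / 1.6514 = 0.3028.
Step 5: Two-sided p-value via normal approximation = 2*(1 - Phi(|z|)) = 0.762069.
Step 6: alpha = 0.1. fail to reject H0.

R = 8, z = 0.3028, p = 0.762069, fail to reject H0.


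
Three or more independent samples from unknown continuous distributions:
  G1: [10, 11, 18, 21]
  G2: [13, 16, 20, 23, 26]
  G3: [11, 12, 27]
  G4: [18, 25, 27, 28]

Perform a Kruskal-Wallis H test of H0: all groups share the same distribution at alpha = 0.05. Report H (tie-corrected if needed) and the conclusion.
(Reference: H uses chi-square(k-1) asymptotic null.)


Step 1: Combine all N = 16 observations and assign midranks.
sorted (value, group, rank): (10,G1,1), (11,G1,2.5), (11,G3,2.5), (12,G3,4), (13,G2,5), (16,G2,6), (18,G1,7.5), (18,G4,7.5), (20,G2,9), (21,G1,10), (23,G2,11), (25,G4,12), (26,G2,13), (27,G3,14.5), (27,G4,14.5), (28,G4,16)
Step 2: Sum ranks within each group.
R_1 = 21 (n_1 = 4)
R_2 = 44 (n_2 = 5)
R_3 = 21 (n_3 = 3)
R_4 = 50 (n_4 = 4)
Step 3: H = 12/(N(N+1)) * sum(R_i^2/n_i) - 3(N+1)
     = 12/(16*17) * (21^2/4 + 44^2/5 + 21^2/3 + 50^2/4) - 3*17
     = 0.044118 * 1269.45 - 51
     = 5.005147.
Step 4: Ties present; correction factor C = 1 - 18/(16^3 - 16) = 0.995588. Corrected H = 5.005147 / 0.995588 = 5.027326.
Step 5: Under H0, H ~ chi^2(3); p-value = 0.169807.
Step 6: alpha = 0.05. fail to reject H0.

H = 5.0273, df = 3, p = 0.169807, fail to reject H0.


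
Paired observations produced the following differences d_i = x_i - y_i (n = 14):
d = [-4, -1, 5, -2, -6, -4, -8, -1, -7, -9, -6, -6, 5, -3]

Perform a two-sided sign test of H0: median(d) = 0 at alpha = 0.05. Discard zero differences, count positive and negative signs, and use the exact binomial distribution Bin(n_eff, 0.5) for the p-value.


Step 1: Discard zero differences. Original n = 14; n_eff = number of nonzero differences = 14.
Nonzero differences (with sign): -4, -1, +5, -2, -6, -4, -8, -1, -7, -9, -6, -6, +5, -3
Step 2: Count signs: positive = 2, negative = 12.
Step 3: Under H0: P(positive) = 0.5, so the number of positives S ~ Bin(14, 0.5).
Step 4: Two-sided exact p-value = sum of Bin(14,0.5) probabilities at or below the observed probability = 0.012939.
Step 5: alpha = 0.05. reject H0.

n_eff = 14, pos = 2, neg = 12, p = 0.012939, reject H0.


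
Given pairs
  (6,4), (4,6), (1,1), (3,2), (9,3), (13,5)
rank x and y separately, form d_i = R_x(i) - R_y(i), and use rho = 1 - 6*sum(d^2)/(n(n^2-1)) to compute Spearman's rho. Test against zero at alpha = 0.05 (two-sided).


Step 1: Rank x and y separately (midranks; no ties here).
rank(x): 6->4, 4->3, 1->1, 3->2, 9->5, 13->6
rank(y): 4->4, 6->6, 1->1, 2->2, 3->3, 5->5
Step 2: d_i = R_x(i) - R_y(i); compute d_i^2.
  (4-4)^2=0, (3-6)^2=9, (1-1)^2=0, (2-2)^2=0, (5-3)^2=4, (6-5)^2=1
sum(d^2) = 14.
Step 3: rho = 1 - 6*14 / (6*(6^2 - 1)) = 1 - 84/210 = 0.600000.
Step 4: Under H0, t = rho * sqrt((n-2)/(1-rho^2)) = 1.5000 ~ t(4).
Step 5: Two-sided p-value from the t-distribution with 4 df = 0.208000.
Step 6: alpha = 0.05. fail to reject H0.

rho = 0.6000, p = 0.208000, fail to reject H0 at alpha = 0.05.


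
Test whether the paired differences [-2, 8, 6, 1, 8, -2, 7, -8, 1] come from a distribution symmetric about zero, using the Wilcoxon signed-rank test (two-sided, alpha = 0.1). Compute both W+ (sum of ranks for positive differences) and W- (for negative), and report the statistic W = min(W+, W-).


Step 1: Drop any zero differences (none here) and take |d_i|.
|d| = [2, 8, 6, 1, 8, 2, 7, 8, 1]
Step 2: Midrank |d_i| (ties get averaged ranks).
ranks: |2|->3.5, |8|->8, |6|->5, |1|->1.5, |8|->8, |2|->3.5, |7|->6, |8|->8, |1|->1.5
Step 3: Attach original signs; sum ranks with positive sign and with negative sign.
W+ = 8 + 5 + 1.5 + 8 + 6 + 1.5 = 30
W- = 3.5 + 3.5 + 8 = 15
(Check: W+ + W- = 45 should equal n(n+1)/2 = 45.)
Step 4: Test statistic W = min(W+, W-) = 15.
Step 5: Ties in |d|, so use the tie-corrected normal approximation.
        E[W] = n(n+1)/4 = 9*10/4 = 22.5.
        Tie groups: |d|=1 (t=2), |d|=2 (t=2), |d|=8 (t=3); sum(t^3 - t) = 36.
        Var[W] = n(n+1)(2n+1)/24 - sum(t^3-t)/48 = 1710/24 - 36/48 = 70.5.
        z = (W - E[W]) / sqrt(Var[W]) = (15 - 22.5) / 8.3964 = -0.8932.
        Two-sided p = 2*Phi(z) = 0.371730.
Step 6: alpha = 0.1. fail to reject H0.

W+ = 30, W- = 15, W = min = 15, p = 0.371730, fail to reject H0.


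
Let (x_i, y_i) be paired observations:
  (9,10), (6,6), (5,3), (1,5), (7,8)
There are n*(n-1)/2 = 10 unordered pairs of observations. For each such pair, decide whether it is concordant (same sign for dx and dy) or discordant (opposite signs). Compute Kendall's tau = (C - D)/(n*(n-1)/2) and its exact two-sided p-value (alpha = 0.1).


Step 1: Enumerate the 10 unordered pairs (i,j) with i<j and classify each by sign(x_j-x_i) * sign(y_j-y_i).
  (1,2):dx=-3,dy=-4->C; (1,3):dx=-4,dy=-7->C; (1,4):dx=-8,dy=-5->C; (1,5):dx=-2,dy=-2->C
  (2,3):dx=-1,dy=-3->C; (2,4):dx=-5,dy=-1->C; (2,5):dx=+1,dy=+2->C; (3,4):dx=-4,dy=+2->D
  (3,5):dx=+2,dy=+5->C; (4,5):dx=+6,dy=+3->C
Step 2: C = 9, D = 1, total pairs = 10.
Step 3: tau = (C - D)/(n(n-1)/2) = (9 - 1)/10 = 0.800000.
Step 4: Exact two-sided p-value (enumerate n! = 120 permutations of y under H0): p = 0.083333.
Step 5: alpha = 0.1. reject H0.

tau_b = 0.8000 (C=9, D=1), p = 0.083333, reject H0.


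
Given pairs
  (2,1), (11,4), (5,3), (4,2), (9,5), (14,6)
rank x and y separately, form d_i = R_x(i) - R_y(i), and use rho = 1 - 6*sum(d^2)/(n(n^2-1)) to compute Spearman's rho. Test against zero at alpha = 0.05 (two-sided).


Step 1: Rank x and y separately (midranks; no ties here).
rank(x): 2->1, 11->5, 5->3, 4->2, 9->4, 14->6
rank(y): 1->1, 4->4, 3->3, 2->2, 5->5, 6->6
Step 2: d_i = R_x(i) - R_y(i); compute d_i^2.
  (1-1)^2=0, (5-4)^2=1, (3-3)^2=0, (2-2)^2=0, (4-5)^2=1, (6-6)^2=0
sum(d^2) = 2.
Step 3: rho = 1 - 6*2 / (6*(6^2 - 1)) = 1 - 12/210 = 0.942857.
Step 4: Under H0, t = rho * sqrt((n-2)/(1-rho^2)) = 5.6595 ~ t(4).
Step 5: Two-sided p-value from the t-distribution with 4 df = 0.004805.
Step 6: alpha = 0.05. reject H0.

rho = 0.9429, p = 0.004805, reject H0 at alpha = 0.05.


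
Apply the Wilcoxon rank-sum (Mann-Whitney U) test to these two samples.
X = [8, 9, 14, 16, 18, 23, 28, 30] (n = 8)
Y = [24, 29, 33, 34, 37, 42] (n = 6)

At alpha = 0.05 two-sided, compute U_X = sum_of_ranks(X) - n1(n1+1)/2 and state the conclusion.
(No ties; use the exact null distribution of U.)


Step 1: Combine and sort all 14 observations; assign midranks.
sorted (value, group): (8,X), (9,X), (14,X), (16,X), (18,X), (23,X), (24,Y), (28,X), (29,Y), (30,X), (33,Y), (34,Y), (37,Y), (42,Y)
ranks: 8->1, 9->2, 14->3, 16->4, 18->5, 23->6, 24->7, 28->8, 29->9, 30->10, 33->11, 34->12, 37->13, 42->14
Step 2: Rank sum for X: R1 = 1 + 2 + 3 + 4 + 5 + 6 + 8 + 10 = 39.
Step 3: U_X = R1 - n1(n1+1)/2 = 39 - 8*9/2 = 39 - 36 = 3.
       U_Y = n1*n2 - U_X = 48 - 3 = 45.
Step 4: No ties, so the exact null distribution of U (based on enumerating the C(14,8) = 3003 equally likely rank assignments) gives the two-sided p-value.
Step 5: p-value = 0.004662; compare to alpha = 0.05. reject H0.

U_X = 3, p = 0.004662, reject H0 at alpha = 0.05.


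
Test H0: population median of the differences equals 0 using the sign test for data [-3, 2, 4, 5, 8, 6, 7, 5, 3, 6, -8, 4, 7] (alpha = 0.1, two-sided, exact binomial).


Step 1: Discard zero differences. Original n = 13; n_eff = number of nonzero differences = 13.
Nonzero differences (with sign): -3, +2, +4, +5, +8, +6, +7, +5, +3, +6, -8, +4, +7
Step 2: Count signs: positive = 11, negative = 2.
Step 3: Under H0: P(positive) = 0.5, so the number of positives S ~ Bin(13, 0.5).
Step 4: Two-sided exact p-value = sum of Bin(13,0.5) probabilities at or below the observed probability = 0.022461.
Step 5: alpha = 0.1. reject H0.

n_eff = 13, pos = 11, neg = 2, p = 0.022461, reject H0.


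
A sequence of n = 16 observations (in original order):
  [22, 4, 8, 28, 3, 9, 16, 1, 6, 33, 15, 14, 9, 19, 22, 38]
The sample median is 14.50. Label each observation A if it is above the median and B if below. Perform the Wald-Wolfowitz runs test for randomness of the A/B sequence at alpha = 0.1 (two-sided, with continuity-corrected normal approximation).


Step 1: Compute median = 14.50; label A = above, B = below.
Labels in order: ABBABBABBAABBAAA  (n_A = 8, n_B = 8)
Step 2: Count runs R = 9.
Step 3: Under H0 (random ordering), E[R] = 2*n_A*n_B/(n_A+n_B) + 1 = 2*8*8/16 + 1 = 9.0000.
        Var[R] = 2*n_A*n_B*(2*n_A*n_B - n_A - n_B) / ((n_A+n_B)^2 * (n_A+n_B-1)) = 14336/3840 = 3.7333.
        SD[R] = 1.9322.
Step 4: R = E[R], so z = 0 with no continuity correction.
Step 5: Two-sided p-value via normal approximation = 2*(1 - Phi(|z|)) = 1.000000.
Step 6: alpha = 0.1. fail to reject H0.

R = 9, z = 0.0000, p = 1.000000, fail to reject H0.


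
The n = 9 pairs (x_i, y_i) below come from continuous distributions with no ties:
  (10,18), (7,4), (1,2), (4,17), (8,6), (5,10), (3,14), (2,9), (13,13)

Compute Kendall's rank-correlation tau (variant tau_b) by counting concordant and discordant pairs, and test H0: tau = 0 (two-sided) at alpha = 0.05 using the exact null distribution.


Step 1: Enumerate the 36 unordered pairs (i,j) with i<j and classify each by sign(x_j-x_i) * sign(y_j-y_i).
  (1,2):dx=-3,dy=-14->C; (1,3):dx=-9,dy=-16->C; (1,4):dx=-6,dy=-1->C; (1,5):dx=-2,dy=-12->C
  (1,6):dx=-5,dy=-8->C; (1,7):dx=-7,dy=-4->C; (1,8):dx=-8,dy=-9->C; (1,9):dx=+3,dy=-5->D
  (2,3):dx=-6,dy=-2->C; (2,4):dx=-3,dy=+13->D; (2,5):dx=+1,dy=+2->C; (2,6):dx=-2,dy=+6->D
  (2,7):dx=-4,dy=+10->D; (2,8):dx=-5,dy=+5->D; (2,9):dx=+6,dy=+9->C; (3,4):dx=+3,dy=+15->C
  (3,5):dx=+7,dy=+4->C; (3,6):dx=+4,dy=+8->C; (3,7):dx=+2,dy=+12->C; (3,8):dx=+1,dy=+7->C
  (3,9):dx=+12,dy=+11->C; (4,5):dx=+4,dy=-11->D; (4,6):dx=+1,dy=-7->D; (4,7):dx=-1,dy=-3->C
  (4,8):dx=-2,dy=-8->C; (4,9):dx=+9,dy=-4->D; (5,6):dx=-3,dy=+4->D; (5,7):dx=-5,dy=+8->D
  (5,8):dx=-6,dy=+3->D; (5,9):dx=+5,dy=+7->C; (6,7):dx=-2,dy=+4->D; (6,8):dx=-3,dy=-1->C
  (6,9):dx=+8,dy=+3->C; (7,8):dx=-1,dy=-5->C; (7,9):dx=+10,dy=-1->D; (8,9):dx=+11,dy=+4->C
Step 2: C = 23, D = 13, total pairs = 36.
Step 3: tau = (C - D)/(n(n-1)/2) = (23 - 13)/36 = 0.277778.
Step 4: Exact two-sided p-value (enumerate n! = 362880 permutations of y under H0): p = 0.358488.
Step 5: alpha = 0.05. fail to reject H0.

tau_b = 0.2778 (C=23, D=13), p = 0.358488, fail to reject H0.


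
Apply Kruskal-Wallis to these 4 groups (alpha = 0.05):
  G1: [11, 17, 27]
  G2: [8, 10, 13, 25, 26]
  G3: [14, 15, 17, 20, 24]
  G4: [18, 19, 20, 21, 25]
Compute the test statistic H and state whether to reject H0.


Step 1: Combine all N = 18 observations and assign midranks.
sorted (value, group, rank): (8,G2,1), (10,G2,2), (11,G1,3), (13,G2,4), (14,G3,5), (15,G3,6), (17,G1,7.5), (17,G3,7.5), (18,G4,9), (19,G4,10), (20,G3,11.5), (20,G4,11.5), (21,G4,13), (24,G3,14), (25,G2,15.5), (25,G4,15.5), (26,G2,17), (27,G1,18)
Step 2: Sum ranks within each group.
R_1 = 28.5 (n_1 = 3)
R_2 = 39.5 (n_2 = 5)
R_3 = 44 (n_3 = 5)
R_4 = 59 (n_4 = 5)
Step 3: H = 12/(N(N+1)) * sum(R_i^2/n_i) - 3(N+1)
     = 12/(18*19) * (28.5^2/3 + 39.5^2/5 + 44^2/5 + 59^2/5) - 3*19
     = 0.035088 * 1666.2 - 57
     = 1.463158.
Step 4: Ties present; correction factor C = 1 - 18/(18^3 - 18) = 0.996904. Corrected H = 1.463158 / 0.996904 = 1.467702.
Step 5: Under H0, H ~ chi^2(3); p-value = 0.689745.
Step 6: alpha = 0.05. fail to reject H0.

H = 1.4677, df = 3, p = 0.689745, fail to reject H0.


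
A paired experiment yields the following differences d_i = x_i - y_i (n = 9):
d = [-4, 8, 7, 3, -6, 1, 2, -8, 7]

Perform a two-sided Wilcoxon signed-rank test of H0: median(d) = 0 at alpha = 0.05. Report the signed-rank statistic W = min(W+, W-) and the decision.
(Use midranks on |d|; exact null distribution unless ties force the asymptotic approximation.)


Step 1: Drop any zero differences (none here) and take |d_i|.
|d| = [4, 8, 7, 3, 6, 1, 2, 8, 7]
Step 2: Midrank |d_i| (ties get averaged ranks).
ranks: |4|->4, |8|->8.5, |7|->6.5, |3|->3, |6|->5, |1|->1, |2|->2, |8|->8.5, |7|->6.5
Step 3: Attach original signs; sum ranks with positive sign and with negative sign.
W+ = 8.5 + 6.5 + 3 + 1 + 2 + 6.5 = 27.5
W- = 4 + 5 + 8.5 = 17.5
(Check: W+ + W- = 45 should equal n(n+1)/2 = 45.)
Step 4: Test statistic W = min(W+, W-) = 17.5.
Step 5: Ties in |d|, so use the tie-corrected normal approximation.
        E[W] = n(n+1)/4 = 9*10/4 = 22.5.
        Tie groups: |d|=7 (t=2), |d|=8 (t=2); sum(t^3 - t) = 12.
        Var[W] = n(n+1)(2n+1)/24 - sum(t^3-t)/48 = 1710/24 - 12/48 = 71.
        z = (W - E[W]) / sqrt(Var[W]) = (17.5 - 22.5) / 8.4261 = -0.5934.
        Two-sided p = 2*Phi(z) = 0.552920.
Step 6: alpha = 0.05. fail to reject H0.

W+ = 27.5, W- = 17.5, W = min = 17.5, p = 0.552920, fail to reject H0.


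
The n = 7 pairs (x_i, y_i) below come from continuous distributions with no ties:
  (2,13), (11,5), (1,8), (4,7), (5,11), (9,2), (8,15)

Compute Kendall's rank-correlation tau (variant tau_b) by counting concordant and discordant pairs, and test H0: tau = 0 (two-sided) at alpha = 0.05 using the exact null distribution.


Step 1: Enumerate the 21 unordered pairs (i,j) with i<j and classify each by sign(x_j-x_i) * sign(y_j-y_i).
  (1,2):dx=+9,dy=-8->D; (1,3):dx=-1,dy=-5->C; (1,4):dx=+2,dy=-6->D; (1,5):dx=+3,dy=-2->D
  (1,6):dx=+7,dy=-11->D; (1,7):dx=+6,dy=+2->C; (2,3):dx=-10,dy=+3->D; (2,4):dx=-7,dy=+2->D
  (2,5):dx=-6,dy=+6->D; (2,6):dx=-2,dy=-3->C; (2,7):dx=-3,dy=+10->D; (3,4):dx=+3,dy=-1->D
  (3,5):dx=+4,dy=+3->C; (3,6):dx=+8,dy=-6->D; (3,7):dx=+7,dy=+7->C; (4,5):dx=+1,dy=+4->C
  (4,6):dx=+5,dy=-5->D; (4,7):dx=+4,dy=+8->C; (5,6):dx=+4,dy=-9->D; (5,7):dx=+3,dy=+4->C
  (6,7):dx=-1,dy=+13->D
Step 2: C = 8, D = 13, total pairs = 21.
Step 3: tau = (C - D)/(n(n-1)/2) = (8 - 13)/21 = -0.238095.
Step 4: Exact two-sided p-value (enumerate n! = 5040 permutations of y under H0): p = 0.561905.
Step 5: alpha = 0.05. fail to reject H0.

tau_b = -0.2381 (C=8, D=13), p = 0.561905, fail to reject H0.


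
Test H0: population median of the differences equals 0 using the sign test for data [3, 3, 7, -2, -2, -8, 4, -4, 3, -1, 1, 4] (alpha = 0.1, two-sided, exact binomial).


Step 1: Discard zero differences. Original n = 12; n_eff = number of nonzero differences = 12.
Nonzero differences (with sign): +3, +3, +7, -2, -2, -8, +4, -4, +3, -1, +1, +4
Step 2: Count signs: positive = 7, negative = 5.
Step 3: Under H0: P(positive) = 0.5, so the number of positives S ~ Bin(12, 0.5).
Step 4: Two-sided exact p-value = sum of Bin(12,0.5) probabilities at or below the observed probability = 0.774414.
Step 5: alpha = 0.1. fail to reject H0.

n_eff = 12, pos = 7, neg = 5, p = 0.774414, fail to reject H0.


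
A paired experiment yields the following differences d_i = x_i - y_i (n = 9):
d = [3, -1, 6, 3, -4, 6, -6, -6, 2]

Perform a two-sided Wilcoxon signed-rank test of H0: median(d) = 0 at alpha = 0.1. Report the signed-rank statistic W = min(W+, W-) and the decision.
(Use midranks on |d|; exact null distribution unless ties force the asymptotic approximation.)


Step 1: Drop any zero differences (none here) and take |d_i|.
|d| = [3, 1, 6, 3, 4, 6, 6, 6, 2]
Step 2: Midrank |d_i| (ties get averaged ranks).
ranks: |3|->3.5, |1|->1, |6|->7.5, |3|->3.5, |4|->5, |6|->7.5, |6|->7.5, |6|->7.5, |2|->2
Step 3: Attach original signs; sum ranks with positive sign and with negative sign.
W+ = 3.5 + 7.5 + 3.5 + 7.5 + 2 = 24
W- = 1 + 5 + 7.5 + 7.5 = 21
(Check: W+ + W- = 45 should equal n(n+1)/2 = 45.)
Step 4: Test statistic W = min(W+, W-) = 21.
Step 5: Ties in |d|, so use the tie-corrected normal approximation.
        E[W] = n(n+1)/4 = 9*10/4 = 22.5.
        Tie groups: |d|=3 (t=2), |d|=6 (t=4); sum(t^3 - t) = 66.
        Var[W] = n(n+1)(2n+1)/24 - sum(t^3-t)/48 = 1710/24 - 66/48 = 69.875.
        z = (W - E[W]) / sqrt(Var[W]) = (21 - 22.5) / 8.3591 = -0.1794.
        Two-sided p = 2*Phi(z) = 0.857589.
Step 6: alpha = 0.1. fail to reject H0.

W+ = 24, W- = 21, W = min = 21, p = 0.857589, fail to reject H0.


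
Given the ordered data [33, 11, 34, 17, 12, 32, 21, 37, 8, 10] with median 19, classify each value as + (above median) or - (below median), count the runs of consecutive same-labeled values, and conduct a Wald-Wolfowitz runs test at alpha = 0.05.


Step 1: Compute median = 19; label A = above, B = below.
Labels in order: ABABBAAABB  (n_A = 5, n_B = 5)
Step 2: Count runs R = 6.
Step 3: Under H0 (random ordering), E[R] = 2*n_A*n_B/(n_A+n_B) + 1 = 2*5*5/10 + 1 = 6.0000.
        Var[R] = 2*n_A*n_B*(2*n_A*n_B - n_A - n_B) / ((n_A+n_B)^2 * (n_A+n_B-1)) = 2000/900 = 2.2222.
        SD[R] = 1.4907.
Step 4: R = E[R], so z = 0 with no continuity correction.
Step 5: Two-sided p-value via normal approximation = 2*(1 - Phi(|z|)) = 1.000000.
Step 6: alpha = 0.05. fail to reject H0.

R = 6, z = 0.0000, p = 1.000000, fail to reject H0.


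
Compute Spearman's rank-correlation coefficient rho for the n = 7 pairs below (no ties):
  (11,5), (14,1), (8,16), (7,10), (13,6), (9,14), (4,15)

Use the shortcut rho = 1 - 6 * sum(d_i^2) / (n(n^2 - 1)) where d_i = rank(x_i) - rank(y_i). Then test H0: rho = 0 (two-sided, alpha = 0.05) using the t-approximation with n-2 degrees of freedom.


Step 1: Rank x and y separately (midranks; no ties here).
rank(x): 11->5, 14->7, 8->3, 7->2, 13->6, 9->4, 4->1
rank(y): 5->2, 1->1, 16->7, 10->4, 6->3, 14->5, 15->6
Step 2: d_i = R_x(i) - R_y(i); compute d_i^2.
  (5-2)^2=9, (7-1)^2=36, (3-7)^2=16, (2-4)^2=4, (6-3)^2=9, (4-5)^2=1, (1-6)^2=25
sum(d^2) = 100.
Step 3: rho = 1 - 6*100 / (7*(7^2 - 1)) = 1 - 600/336 = -0.785714.
Step 4: Under H0, t = rho * sqrt((n-2)/(1-rho^2)) = -2.8402 ~ t(5).
Step 5: Two-sided p-value from the t-distribution with 5 df = 0.036238.
Step 6: alpha = 0.05. reject H0.

rho = -0.7857, p = 0.036238, reject H0 at alpha = 0.05.


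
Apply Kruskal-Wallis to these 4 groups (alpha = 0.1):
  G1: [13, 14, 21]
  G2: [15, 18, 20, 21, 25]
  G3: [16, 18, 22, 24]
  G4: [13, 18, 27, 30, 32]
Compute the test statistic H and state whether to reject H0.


Step 1: Combine all N = 17 observations and assign midranks.
sorted (value, group, rank): (13,G1,1.5), (13,G4,1.5), (14,G1,3), (15,G2,4), (16,G3,5), (18,G2,7), (18,G3,7), (18,G4,7), (20,G2,9), (21,G1,10.5), (21,G2,10.5), (22,G3,12), (24,G3,13), (25,G2,14), (27,G4,15), (30,G4,16), (32,G4,17)
Step 2: Sum ranks within each group.
R_1 = 15 (n_1 = 3)
R_2 = 44.5 (n_2 = 5)
R_3 = 37 (n_3 = 4)
R_4 = 56.5 (n_4 = 5)
Step 3: H = 12/(N(N+1)) * sum(R_i^2/n_i) - 3(N+1)
     = 12/(17*18) * (15^2/3 + 44.5^2/5 + 37^2/4 + 56.5^2/5) - 3*18
     = 0.039216 * 1451.75 - 54
     = 2.931373.
Step 4: Ties present; correction factor C = 1 - 36/(17^3 - 17) = 0.992647. Corrected H = 2.931373 / 0.992647 = 2.953086.
Step 5: Under H0, H ~ chi^2(3); p-value = 0.398915.
Step 6: alpha = 0.1. fail to reject H0.

H = 2.9531, df = 3, p = 0.398915, fail to reject H0.


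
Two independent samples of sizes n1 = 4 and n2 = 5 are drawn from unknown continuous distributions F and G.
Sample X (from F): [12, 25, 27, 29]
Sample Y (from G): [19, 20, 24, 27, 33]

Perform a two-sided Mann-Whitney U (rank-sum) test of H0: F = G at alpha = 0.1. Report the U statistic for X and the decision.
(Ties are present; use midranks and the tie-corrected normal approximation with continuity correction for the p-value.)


Step 1: Combine and sort all 9 observations; assign midranks.
sorted (value, group): (12,X), (19,Y), (20,Y), (24,Y), (25,X), (27,X), (27,Y), (29,X), (33,Y)
ranks: 12->1, 19->2, 20->3, 24->4, 25->5, 27->6.5, 27->6.5, 29->8, 33->9
Step 2: Rank sum for X: R1 = 1 + 5 + 6.5 + 8 = 20.5.
Step 3: U_X = R1 - n1(n1+1)/2 = 20.5 - 4*5/2 = 20.5 - 10 = 10.5.
       U_Y = n1*n2 - U_X = 20 - 10.5 = 9.5.
Step 4: Ties are present, so use the tie-corrected normal approximation (with continuity correction) for the p-value.
Step 5: p-value = 1.000000; compare to alpha = 0.1. fail to reject H0.

U_X = 10.5, p = 1.000000, fail to reject H0 at alpha = 0.1.


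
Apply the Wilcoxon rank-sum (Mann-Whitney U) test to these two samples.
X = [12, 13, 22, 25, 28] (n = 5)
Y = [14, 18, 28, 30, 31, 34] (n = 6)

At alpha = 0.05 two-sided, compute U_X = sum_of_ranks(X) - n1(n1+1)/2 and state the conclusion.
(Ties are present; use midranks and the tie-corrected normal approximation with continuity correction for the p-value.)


Step 1: Combine and sort all 11 observations; assign midranks.
sorted (value, group): (12,X), (13,X), (14,Y), (18,Y), (22,X), (25,X), (28,X), (28,Y), (30,Y), (31,Y), (34,Y)
ranks: 12->1, 13->2, 14->3, 18->4, 22->5, 25->6, 28->7.5, 28->7.5, 30->9, 31->10, 34->11
Step 2: Rank sum for X: R1 = 1 + 2 + 5 + 6 + 7.5 = 21.5.
Step 3: U_X = R1 - n1(n1+1)/2 = 21.5 - 5*6/2 = 21.5 - 15 = 6.5.
       U_Y = n1*n2 - U_X = 30 - 6.5 = 23.5.
Step 4: Ties are present, so use the tie-corrected normal approximation (with continuity correction) for the p-value.
Step 5: p-value = 0.143215; compare to alpha = 0.05. fail to reject H0.

U_X = 6.5, p = 0.143215, fail to reject H0 at alpha = 0.05.


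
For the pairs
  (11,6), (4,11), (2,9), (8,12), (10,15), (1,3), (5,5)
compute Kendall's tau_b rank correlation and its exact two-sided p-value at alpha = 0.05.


Step 1: Enumerate the 21 unordered pairs (i,j) with i<j and classify each by sign(x_j-x_i) * sign(y_j-y_i).
  (1,2):dx=-7,dy=+5->D; (1,3):dx=-9,dy=+3->D; (1,4):dx=-3,dy=+6->D; (1,5):dx=-1,dy=+9->D
  (1,6):dx=-10,dy=-3->C; (1,7):dx=-6,dy=-1->C; (2,3):dx=-2,dy=-2->C; (2,4):dx=+4,dy=+1->C
  (2,5):dx=+6,dy=+4->C; (2,6):dx=-3,dy=-8->C; (2,7):dx=+1,dy=-6->D; (3,4):dx=+6,dy=+3->C
  (3,5):dx=+8,dy=+6->C; (3,6):dx=-1,dy=-6->C; (3,7):dx=+3,dy=-4->D; (4,5):dx=+2,dy=+3->C
  (4,6):dx=-7,dy=-9->C; (4,7):dx=-3,dy=-7->C; (5,6):dx=-9,dy=-12->C; (5,7):dx=-5,dy=-10->C
  (6,7):dx=+4,dy=+2->C
Step 2: C = 15, D = 6, total pairs = 21.
Step 3: tau = (C - D)/(n(n-1)/2) = (15 - 6)/21 = 0.428571.
Step 4: Exact two-sided p-value (enumerate n! = 5040 permutations of y under H0): p = 0.238889.
Step 5: alpha = 0.05. fail to reject H0.

tau_b = 0.4286 (C=15, D=6), p = 0.238889, fail to reject H0.


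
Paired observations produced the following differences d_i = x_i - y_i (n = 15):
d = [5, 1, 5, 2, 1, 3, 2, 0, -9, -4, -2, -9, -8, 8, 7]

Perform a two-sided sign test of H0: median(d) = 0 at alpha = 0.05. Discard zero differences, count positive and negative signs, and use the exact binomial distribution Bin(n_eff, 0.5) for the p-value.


Step 1: Discard zero differences. Original n = 15; n_eff = number of nonzero differences = 14.
Nonzero differences (with sign): +5, +1, +5, +2, +1, +3, +2, -9, -4, -2, -9, -8, +8, +7
Step 2: Count signs: positive = 9, negative = 5.
Step 3: Under H0: P(positive) = 0.5, so the number of positives S ~ Bin(14, 0.5).
Step 4: Two-sided exact p-value = sum of Bin(14,0.5) probabilities at or below the observed probability = 0.423950.
Step 5: alpha = 0.05. fail to reject H0.

n_eff = 14, pos = 9, neg = 5, p = 0.423950, fail to reject H0.


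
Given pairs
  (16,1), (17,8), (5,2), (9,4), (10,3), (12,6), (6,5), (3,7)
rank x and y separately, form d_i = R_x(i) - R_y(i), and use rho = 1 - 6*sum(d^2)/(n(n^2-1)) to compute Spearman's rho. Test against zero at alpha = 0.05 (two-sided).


Step 1: Rank x and y separately (midranks; no ties here).
rank(x): 16->7, 17->8, 5->2, 9->4, 10->5, 12->6, 6->3, 3->1
rank(y): 1->1, 8->8, 2->2, 4->4, 3->3, 6->6, 5->5, 7->7
Step 2: d_i = R_x(i) - R_y(i); compute d_i^2.
  (7-1)^2=36, (8-8)^2=0, (2-2)^2=0, (4-4)^2=0, (5-3)^2=4, (6-6)^2=0, (3-5)^2=4, (1-7)^2=36
sum(d^2) = 80.
Step 3: rho = 1 - 6*80 / (8*(8^2 - 1)) = 1 - 480/504 = 0.047619.
Step 4: Under H0, t = rho * sqrt((n-2)/(1-rho^2)) = 0.1168 ~ t(6).
Step 5: Two-sided p-value from the t-distribution with 6 df = 0.910849.
Step 6: alpha = 0.05. fail to reject H0.

rho = 0.0476, p = 0.910849, fail to reject H0 at alpha = 0.05.


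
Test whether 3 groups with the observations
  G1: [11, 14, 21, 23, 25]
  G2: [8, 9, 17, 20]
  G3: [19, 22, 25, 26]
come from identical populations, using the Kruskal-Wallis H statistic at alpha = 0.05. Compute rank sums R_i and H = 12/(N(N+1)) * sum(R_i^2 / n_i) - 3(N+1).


Step 1: Combine all N = 13 observations and assign midranks.
sorted (value, group, rank): (8,G2,1), (9,G2,2), (11,G1,3), (14,G1,4), (17,G2,5), (19,G3,6), (20,G2,7), (21,G1,8), (22,G3,9), (23,G1,10), (25,G1,11.5), (25,G3,11.5), (26,G3,13)
Step 2: Sum ranks within each group.
R_1 = 36.5 (n_1 = 5)
R_2 = 15 (n_2 = 4)
R_3 = 39.5 (n_3 = 4)
Step 3: H = 12/(N(N+1)) * sum(R_i^2/n_i) - 3(N+1)
     = 12/(13*14) * (36.5^2/5 + 15^2/4 + 39.5^2/4) - 3*14
     = 0.065934 * 712.763 - 42
     = 4.995330.
Step 4: Ties present; correction factor C = 1 - 6/(13^3 - 13) = 0.997253. Corrected H = 4.995330 / 0.997253 = 5.009091.
Step 5: Under H0, H ~ chi^2(2); p-value = 0.081713.
Step 6: alpha = 0.05. fail to reject H0.

H = 5.0091, df = 2, p = 0.081713, fail to reject H0.


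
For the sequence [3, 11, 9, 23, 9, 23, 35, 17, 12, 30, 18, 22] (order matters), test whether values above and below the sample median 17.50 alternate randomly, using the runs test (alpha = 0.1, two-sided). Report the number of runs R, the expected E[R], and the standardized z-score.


Step 1: Compute median = 17.50; label A = above, B = below.
Labels in order: BBBABAABBAAA  (n_A = 6, n_B = 6)
Step 2: Count runs R = 6.
Step 3: Under H0 (random ordering), E[R] = 2*n_A*n_B/(n_A+n_B) + 1 = 2*6*6/12 + 1 = 7.0000.
        Var[R] = 2*n_A*n_B*(2*n_A*n_B - n_A - n_B) / ((n_A+n_B)^2 * (n_A+n_B-1)) = 4320/1584 = 2.7273.
        SD[R] = 1.6514.
Step 4: Continuity-corrected z = (R + 0.5 - E[R]) / SD[R] = (6 + 0.5 - 7.0000) / 1.6514 = -0.3028.
Step 5: Two-sided p-value via normal approximation = 2*(1 - Phi(|z|)) = 0.762069.
Step 6: alpha = 0.1. fail to reject H0.

R = 6, z = -0.3028, p = 0.762069, fail to reject H0.


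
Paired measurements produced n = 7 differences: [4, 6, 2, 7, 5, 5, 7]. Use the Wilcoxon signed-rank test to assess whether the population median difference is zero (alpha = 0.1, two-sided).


Step 1: Drop any zero differences (none here) and take |d_i|.
|d| = [4, 6, 2, 7, 5, 5, 7]
Step 2: Midrank |d_i| (ties get averaged ranks).
ranks: |4|->2, |6|->5, |2|->1, |7|->6.5, |5|->3.5, |5|->3.5, |7|->6.5
Step 3: Attach original signs; sum ranks with positive sign and with negative sign.
W+ = 2 + 5 + 1 + 6.5 + 3.5 + 3.5 + 6.5 = 28
W- = 0 = 0
(Check: W+ + W- = 28 should equal n(n+1)/2 = 28.)
Step 4: Test statistic W = min(W+, W-) = 0.
Step 5: Ties in |d|, so use the tie-corrected normal approximation.
        E[W] = n(n+1)/4 = 7*8/4 = 14.
        Tie groups: |d|=5 (t=2), |d|=7 (t=2); sum(t^3 - t) = 12.
        Var[W] = n(n+1)(2n+1)/24 - sum(t^3-t)/48 = 840/24 - 12/48 = 34.75.
        z = (W - E[W]) / sqrt(Var[W]) = (0 - 14) / 5.8949 = -2.3749.
        Two-sided p = 2*Phi(z) = 0.017552.
Step 6: alpha = 0.1. reject H0.

W+ = 28, W- = 0, W = min = 0, p = 0.017552, reject H0.


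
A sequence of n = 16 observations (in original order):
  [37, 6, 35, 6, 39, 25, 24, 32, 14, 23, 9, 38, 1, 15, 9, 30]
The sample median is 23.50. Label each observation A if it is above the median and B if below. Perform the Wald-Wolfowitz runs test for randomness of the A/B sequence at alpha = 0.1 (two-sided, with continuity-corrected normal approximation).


Step 1: Compute median = 23.50; label A = above, B = below.
Labels in order: ABABAAAABBBABBBA  (n_A = 8, n_B = 8)
Step 2: Count runs R = 9.
Step 3: Under H0 (random ordering), E[R] = 2*n_A*n_B/(n_A+n_B) + 1 = 2*8*8/16 + 1 = 9.0000.
        Var[R] = 2*n_A*n_B*(2*n_A*n_B - n_A - n_B) / ((n_A+n_B)^2 * (n_A+n_B-1)) = 14336/3840 = 3.7333.
        SD[R] = 1.9322.
Step 4: R = E[R], so z = 0 with no continuity correction.
Step 5: Two-sided p-value via normal approximation = 2*(1 - Phi(|z|)) = 1.000000.
Step 6: alpha = 0.1. fail to reject H0.

R = 9, z = 0.0000, p = 1.000000, fail to reject H0.


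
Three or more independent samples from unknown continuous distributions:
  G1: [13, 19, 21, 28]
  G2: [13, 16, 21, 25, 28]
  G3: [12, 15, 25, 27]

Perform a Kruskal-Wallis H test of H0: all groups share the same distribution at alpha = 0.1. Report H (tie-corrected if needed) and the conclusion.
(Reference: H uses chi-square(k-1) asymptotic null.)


Step 1: Combine all N = 13 observations and assign midranks.
sorted (value, group, rank): (12,G3,1), (13,G1,2.5), (13,G2,2.5), (15,G3,4), (16,G2,5), (19,G1,6), (21,G1,7.5), (21,G2,7.5), (25,G2,9.5), (25,G3,9.5), (27,G3,11), (28,G1,12.5), (28,G2,12.5)
Step 2: Sum ranks within each group.
R_1 = 28.5 (n_1 = 4)
R_2 = 37 (n_2 = 5)
R_3 = 25.5 (n_3 = 4)
Step 3: H = 12/(N(N+1)) * sum(R_i^2/n_i) - 3(N+1)
     = 12/(13*14) * (28.5^2/4 + 37^2/5 + 25.5^2/4) - 3*14
     = 0.065934 * 639.425 - 42
     = 0.159890.
Step 4: Ties present; correction factor C = 1 - 24/(13^3 - 13) = 0.989011. Corrected H = 0.159890 / 0.989011 = 0.161667.
Step 5: Under H0, H ~ chi^2(2); p-value = 0.922347.
Step 6: alpha = 0.1. fail to reject H0.

H = 0.1617, df = 2, p = 0.922347, fail to reject H0.


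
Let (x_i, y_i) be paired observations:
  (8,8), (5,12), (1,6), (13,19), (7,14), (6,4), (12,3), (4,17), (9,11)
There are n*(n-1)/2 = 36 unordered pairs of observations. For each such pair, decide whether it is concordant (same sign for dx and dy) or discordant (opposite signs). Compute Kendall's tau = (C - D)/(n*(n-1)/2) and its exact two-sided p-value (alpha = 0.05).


Step 1: Enumerate the 36 unordered pairs (i,j) with i<j and classify each by sign(x_j-x_i) * sign(y_j-y_i).
  (1,2):dx=-3,dy=+4->D; (1,3):dx=-7,dy=-2->C; (1,4):dx=+5,dy=+11->C; (1,5):dx=-1,dy=+6->D
  (1,6):dx=-2,dy=-4->C; (1,7):dx=+4,dy=-5->D; (1,8):dx=-4,dy=+9->D; (1,9):dx=+1,dy=+3->C
  (2,3):dx=-4,dy=-6->C; (2,4):dx=+8,dy=+7->C; (2,5):dx=+2,dy=+2->C; (2,6):dx=+1,dy=-8->D
  (2,7):dx=+7,dy=-9->D; (2,8):dx=-1,dy=+5->D; (2,9):dx=+4,dy=-1->D; (3,4):dx=+12,dy=+13->C
  (3,5):dx=+6,dy=+8->C; (3,6):dx=+5,dy=-2->D; (3,7):dx=+11,dy=-3->D; (3,8):dx=+3,dy=+11->C
  (3,9):dx=+8,dy=+5->C; (4,5):dx=-6,dy=-5->C; (4,6):dx=-7,dy=-15->C; (4,7):dx=-1,dy=-16->C
  (4,8):dx=-9,dy=-2->C; (4,9):dx=-4,dy=-8->C; (5,6):dx=-1,dy=-10->C; (5,7):dx=+5,dy=-11->D
  (5,8):dx=-3,dy=+3->D; (5,9):dx=+2,dy=-3->D; (6,7):dx=+6,dy=-1->D; (6,8):dx=-2,dy=+13->D
  (6,9):dx=+3,dy=+7->C; (7,8):dx=-8,dy=+14->D; (7,9):dx=-3,dy=+8->D; (8,9):dx=+5,dy=-6->D
Step 2: C = 18, D = 18, total pairs = 36.
Step 3: tau = (C - D)/(n(n-1)/2) = (18 - 18)/36 = 0.000000.
Step 4: Exact two-sided p-value (enumerate n! = 362880 permutations of y under H0): p = 1.000000.
Step 5: alpha = 0.05. fail to reject H0.

tau_b = 0.0000 (C=18, D=18), p = 1.000000, fail to reject H0.


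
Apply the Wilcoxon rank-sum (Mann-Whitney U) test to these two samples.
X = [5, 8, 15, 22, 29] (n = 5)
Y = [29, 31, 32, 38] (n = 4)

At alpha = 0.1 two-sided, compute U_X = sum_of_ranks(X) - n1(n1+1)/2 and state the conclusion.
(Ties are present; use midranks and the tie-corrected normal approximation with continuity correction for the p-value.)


Step 1: Combine and sort all 9 observations; assign midranks.
sorted (value, group): (5,X), (8,X), (15,X), (22,X), (29,X), (29,Y), (31,Y), (32,Y), (38,Y)
ranks: 5->1, 8->2, 15->3, 22->4, 29->5.5, 29->5.5, 31->7, 32->8, 38->9
Step 2: Rank sum for X: R1 = 1 + 2 + 3 + 4 + 5.5 = 15.5.
Step 3: U_X = R1 - n1(n1+1)/2 = 15.5 - 5*6/2 = 15.5 - 15 = 0.5.
       U_Y = n1*n2 - U_X = 20 - 0.5 = 19.5.
Step 4: Ties are present, so use the tie-corrected normal approximation (with continuity correction) for the p-value.
Step 5: p-value = 0.026844; compare to alpha = 0.1. reject H0.

U_X = 0.5, p = 0.026844, reject H0 at alpha = 0.1.


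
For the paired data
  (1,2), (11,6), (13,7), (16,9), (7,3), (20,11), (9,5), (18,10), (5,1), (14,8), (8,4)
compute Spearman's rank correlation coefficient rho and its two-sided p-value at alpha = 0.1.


Step 1: Rank x and y separately (midranks; no ties here).
rank(x): 1->1, 11->6, 13->7, 16->9, 7->3, 20->11, 9->5, 18->10, 5->2, 14->8, 8->4
rank(y): 2->2, 6->6, 7->7, 9->9, 3->3, 11->11, 5->5, 10->10, 1->1, 8->8, 4->4
Step 2: d_i = R_x(i) - R_y(i); compute d_i^2.
  (1-2)^2=1, (6-6)^2=0, (7-7)^2=0, (9-9)^2=0, (3-3)^2=0, (11-11)^2=0, (5-5)^2=0, (10-10)^2=0, (2-1)^2=1, (8-8)^2=0, (4-4)^2=0
sum(d^2) = 2.
Step 3: rho = 1 - 6*2 / (11*(11^2 - 1)) = 1 - 12/1320 = 0.990909.
Step 4: Under H0, t = rho * sqrt((n-2)/(1-rho^2)) = 22.0966 ~ t(9).
Step 5: Two-sided p-value from the t-distribution with 9 df = 0.000000.
Step 6: alpha = 0.1. reject H0.

rho = 0.9909, p = 0.000000, reject H0 at alpha = 0.1.


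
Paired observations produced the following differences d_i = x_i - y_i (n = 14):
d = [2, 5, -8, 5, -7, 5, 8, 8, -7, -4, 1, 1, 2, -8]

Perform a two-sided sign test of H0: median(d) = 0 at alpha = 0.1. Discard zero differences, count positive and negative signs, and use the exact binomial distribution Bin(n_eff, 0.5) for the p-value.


Step 1: Discard zero differences. Original n = 14; n_eff = number of nonzero differences = 14.
Nonzero differences (with sign): +2, +5, -8, +5, -7, +5, +8, +8, -7, -4, +1, +1, +2, -8
Step 2: Count signs: positive = 9, negative = 5.
Step 3: Under H0: P(positive) = 0.5, so the number of positives S ~ Bin(14, 0.5).
Step 4: Two-sided exact p-value = sum of Bin(14,0.5) probabilities at or below the observed probability = 0.423950.
Step 5: alpha = 0.1. fail to reject H0.

n_eff = 14, pos = 9, neg = 5, p = 0.423950, fail to reject H0.


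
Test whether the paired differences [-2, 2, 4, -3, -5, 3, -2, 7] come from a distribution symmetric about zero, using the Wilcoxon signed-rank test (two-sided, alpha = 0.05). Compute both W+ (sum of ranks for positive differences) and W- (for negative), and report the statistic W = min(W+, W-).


Step 1: Drop any zero differences (none here) and take |d_i|.
|d| = [2, 2, 4, 3, 5, 3, 2, 7]
Step 2: Midrank |d_i| (ties get averaged ranks).
ranks: |2|->2, |2|->2, |4|->6, |3|->4.5, |5|->7, |3|->4.5, |2|->2, |7|->8
Step 3: Attach original signs; sum ranks with positive sign and with negative sign.
W+ = 2 + 6 + 4.5 + 8 = 20.5
W- = 2 + 4.5 + 7 + 2 = 15.5
(Check: W+ + W- = 36 should equal n(n+1)/2 = 36.)
Step 4: Test statistic W = min(W+, W-) = 15.5.
Step 5: Ties in |d|, so use the tie-corrected normal approximation.
        E[W] = n(n+1)/4 = 8*9/4 = 18.
        Tie groups: |d|=2 (t=3), |d|=3 (t=2); sum(t^3 - t) = 30.
        Var[W] = n(n+1)(2n+1)/24 - sum(t^3-t)/48 = 1224/24 - 30/48 = 50.375.
        z = (W - E[W]) / sqrt(Var[W]) = (15.5 - 18) / 7.0975 = -0.3522.
        Two-sided p = 2*Phi(z) = 0.724662.
Step 6: alpha = 0.05. fail to reject H0.

W+ = 20.5, W- = 15.5, W = min = 15.5, p = 0.724662, fail to reject H0.


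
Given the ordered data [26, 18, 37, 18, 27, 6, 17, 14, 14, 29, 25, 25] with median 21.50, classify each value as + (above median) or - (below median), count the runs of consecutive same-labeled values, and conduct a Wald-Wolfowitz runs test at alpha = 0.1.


Step 1: Compute median = 21.50; label A = above, B = below.
Labels in order: ABABABBBBAAA  (n_A = 6, n_B = 6)
Step 2: Count runs R = 7.
Step 3: Under H0 (random ordering), E[R] = 2*n_A*n_B/(n_A+n_B) + 1 = 2*6*6/12 + 1 = 7.0000.
        Var[R] = 2*n_A*n_B*(2*n_A*n_B - n_A - n_B) / ((n_A+n_B)^2 * (n_A+n_B-1)) = 4320/1584 = 2.7273.
        SD[R] = 1.6514.
Step 4: R = E[R], so z = 0 with no continuity correction.
Step 5: Two-sided p-value via normal approximation = 2*(1 - Phi(|z|)) = 1.000000.
Step 6: alpha = 0.1. fail to reject H0.

R = 7, z = 0.0000, p = 1.000000, fail to reject H0.


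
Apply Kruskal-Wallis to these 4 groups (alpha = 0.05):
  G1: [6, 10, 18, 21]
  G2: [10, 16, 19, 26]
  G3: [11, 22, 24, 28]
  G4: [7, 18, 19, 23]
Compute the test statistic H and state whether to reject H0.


Step 1: Combine all N = 16 observations and assign midranks.
sorted (value, group, rank): (6,G1,1), (7,G4,2), (10,G1,3.5), (10,G2,3.5), (11,G3,5), (16,G2,6), (18,G1,7.5), (18,G4,7.5), (19,G2,9.5), (19,G4,9.5), (21,G1,11), (22,G3,12), (23,G4,13), (24,G3,14), (26,G2,15), (28,G3,16)
Step 2: Sum ranks within each group.
R_1 = 23 (n_1 = 4)
R_2 = 34 (n_2 = 4)
R_3 = 47 (n_3 = 4)
R_4 = 32 (n_4 = 4)
Step 3: H = 12/(N(N+1)) * sum(R_i^2/n_i) - 3(N+1)
     = 12/(16*17) * (23^2/4 + 34^2/4 + 47^2/4 + 32^2/4) - 3*17
     = 0.044118 * 1229.5 - 51
     = 3.242647.
Step 4: Ties present; correction factor C = 1 - 18/(16^3 - 16) = 0.995588. Corrected H = 3.242647 / 0.995588 = 3.257016.
Step 5: Under H0, H ~ chi^2(3); p-value = 0.353670.
Step 6: alpha = 0.05. fail to reject H0.

H = 3.2570, df = 3, p = 0.353670, fail to reject H0.


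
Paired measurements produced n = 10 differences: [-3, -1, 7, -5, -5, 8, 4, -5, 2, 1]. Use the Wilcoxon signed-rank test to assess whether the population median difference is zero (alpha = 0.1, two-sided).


Step 1: Drop any zero differences (none here) and take |d_i|.
|d| = [3, 1, 7, 5, 5, 8, 4, 5, 2, 1]
Step 2: Midrank |d_i| (ties get averaged ranks).
ranks: |3|->4, |1|->1.5, |7|->9, |5|->7, |5|->7, |8|->10, |4|->5, |5|->7, |2|->3, |1|->1.5
Step 3: Attach original signs; sum ranks with positive sign and with negative sign.
W+ = 9 + 10 + 5 + 3 + 1.5 = 28.5
W- = 4 + 1.5 + 7 + 7 + 7 = 26.5
(Check: W+ + W- = 55 should equal n(n+1)/2 = 55.)
Step 4: Test statistic W = min(W+, W-) = 26.5.
Step 5: Ties in |d|, so use the tie-corrected normal approximation.
        E[W] = n(n+1)/4 = 10*11/4 = 27.5.
        Tie groups: |d|=1 (t=2), |d|=5 (t=3); sum(t^3 - t) = 30.
        Var[W] = n(n+1)(2n+1)/24 - sum(t^3-t)/48 = 2310/24 - 30/48 = 95.625.
        z = (W - E[W]) / sqrt(Var[W]) = (26.5 - 27.5) / 9.7788 = -0.1023.
        Two-sided p = 2*Phi(z) = 0.918549.
Step 6: alpha = 0.1. fail to reject H0.

W+ = 28.5, W- = 26.5, W = min = 26.5, p = 0.918549, fail to reject H0.


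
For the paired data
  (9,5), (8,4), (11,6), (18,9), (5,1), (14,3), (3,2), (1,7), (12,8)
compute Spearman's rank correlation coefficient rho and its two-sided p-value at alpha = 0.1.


Step 1: Rank x and y separately (midranks; no ties here).
rank(x): 9->5, 8->4, 11->6, 18->9, 5->3, 14->8, 3->2, 1->1, 12->7
rank(y): 5->5, 4->4, 6->6, 9->9, 1->1, 3->3, 2->2, 7->7, 8->8
Step 2: d_i = R_x(i) - R_y(i); compute d_i^2.
  (5-5)^2=0, (4-4)^2=0, (6-6)^2=0, (9-9)^2=0, (3-1)^2=4, (8-3)^2=25, (2-2)^2=0, (1-7)^2=36, (7-8)^2=1
sum(d^2) = 66.
Step 3: rho = 1 - 6*66 / (9*(9^2 - 1)) = 1 - 396/720 = 0.450000.
Step 4: Under H0, t = rho * sqrt((n-2)/(1-rho^2)) = 1.3332 ~ t(7).
Step 5: Two-sided p-value from the t-distribution with 7 df = 0.224216.
Step 6: alpha = 0.1. fail to reject H0.

rho = 0.4500, p = 0.224216, fail to reject H0 at alpha = 0.1.


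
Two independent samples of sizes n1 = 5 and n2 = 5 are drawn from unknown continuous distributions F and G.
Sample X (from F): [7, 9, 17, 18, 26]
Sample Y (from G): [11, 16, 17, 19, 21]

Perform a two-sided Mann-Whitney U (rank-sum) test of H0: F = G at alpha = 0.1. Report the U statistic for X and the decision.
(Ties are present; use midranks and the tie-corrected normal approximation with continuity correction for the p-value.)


Step 1: Combine and sort all 10 observations; assign midranks.
sorted (value, group): (7,X), (9,X), (11,Y), (16,Y), (17,X), (17,Y), (18,X), (19,Y), (21,Y), (26,X)
ranks: 7->1, 9->2, 11->3, 16->4, 17->5.5, 17->5.5, 18->7, 19->8, 21->9, 26->10
Step 2: Rank sum for X: R1 = 1 + 2 + 5.5 + 7 + 10 = 25.5.
Step 3: U_X = R1 - n1(n1+1)/2 = 25.5 - 5*6/2 = 25.5 - 15 = 10.5.
       U_Y = n1*n2 - U_X = 25 - 10.5 = 14.5.
Step 4: Ties are present, so use the tie-corrected normal approximation (with continuity correction) for the p-value.
Step 5: p-value = 0.753298; compare to alpha = 0.1. fail to reject H0.

U_X = 10.5, p = 0.753298, fail to reject H0 at alpha = 0.1.


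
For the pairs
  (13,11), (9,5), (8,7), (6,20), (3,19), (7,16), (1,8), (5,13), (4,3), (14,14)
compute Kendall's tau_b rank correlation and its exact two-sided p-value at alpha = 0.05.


Step 1: Enumerate the 45 unordered pairs (i,j) with i<j and classify each by sign(x_j-x_i) * sign(y_j-y_i).
  (1,2):dx=-4,dy=-6->C; (1,3):dx=-5,dy=-4->C; (1,4):dx=-7,dy=+9->D; (1,5):dx=-10,dy=+8->D
  (1,6):dx=-6,dy=+5->D; (1,7):dx=-12,dy=-3->C; (1,8):dx=-8,dy=+2->D; (1,9):dx=-9,dy=-8->C
  (1,10):dx=+1,dy=+3->C; (2,3):dx=-1,dy=+2->D; (2,4):dx=-3,dy=+15->D; (2,5):dx=-6,dy=+14->D
  (2,6):dx=-2,dy=+11->D; (2,7):dx=-8,dy=+3->D; (2,8):dx=-4,dy=+8->D; (2,9):dx=-5,dy=-2->C
  (2,10):dx=+5,dy=+9->C; (3,4):dx=-2,dy=+13->D; (3,5):dx=-5,dy=+12->D; (3,6):dx=-1,dy=+9->D
  (3,7):dx=-7,dy=+1->D; (3,8):dx=-3,dy=+6->D; (3,9):dx=-4,dy=-4->C; (3,10):dx=+6,dy=+7->C
  (4,5):dx=-3,dy=-1->C; (4,6):dx=+1,dy=-4->D; (4,7):dx=-5,dy=-12->C; (4,8):dx=-1,dy=-7->C
  (4,9):dx=-2,dy=-17->C; (4,10):dx=+8,dy=-6->D; (5,6):dx=+4,dy=-3->D; (5,7):dx=-2,dy=-11->C
  (5,8):dx=+2,dy=-6->D; (5,9):dx=+1,dy=-16->D; (5,10):dx=+11,dy=-5->D; (6,7):dx=-6,dy=-8->C
  (6,8):dx=-2,dy=-3->C; (6,9):dx=-3,dy=-13->C; (6,10):dx=+7,dy=-2->D; (7,8):dx=+4,dy=+5->C
  (7,9):dx=+3,dy=-5->D; (7,10):dx=+13,dy=+6->C; (8,9):dx=-1,dy=-10->C; (8,10):dx=+9,dy=+1->C
  (9,10):dx=+10,dy=+11->C
Step 2: C = 22, D = 23, total pairs = 45.
Step 3: tau = (C - D)/(n(n-1)/2) = (22 - 23)/45 = -0.022222.
Step 4: Exact two-sided p-value (enumerate n! = 3628800 permutations of y under H0): p = 1.000000.
Step 5: alpha = 0.05. fail to reject H0.

tau_b = -0.0222 (C=22, D=23), p = 1.000000, fail to reject H0.
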